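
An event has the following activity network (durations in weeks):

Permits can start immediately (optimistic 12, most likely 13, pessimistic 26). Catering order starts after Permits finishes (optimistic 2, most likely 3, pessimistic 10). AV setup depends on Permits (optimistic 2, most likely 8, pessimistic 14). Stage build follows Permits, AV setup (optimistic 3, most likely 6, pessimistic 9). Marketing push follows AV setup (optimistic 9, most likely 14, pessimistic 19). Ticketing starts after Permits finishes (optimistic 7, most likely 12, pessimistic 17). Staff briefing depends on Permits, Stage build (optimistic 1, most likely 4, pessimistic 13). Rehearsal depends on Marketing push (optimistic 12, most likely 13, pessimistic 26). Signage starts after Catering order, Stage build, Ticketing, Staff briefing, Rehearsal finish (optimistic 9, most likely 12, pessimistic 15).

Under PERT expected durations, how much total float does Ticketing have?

25 weeks

te_Permits = (12 + 4·13 + 26)/6 = 90/6 = 15
te_Catering order = (2 + 4·3 + 10)/6 = 24/6 = 4
te_AV setup = (2 + 4·8 + 14)/6 = 48/6 = 8
te_Stage build = (3 + 4·6 + 9)/6 = 36/6 = 6
te_Marketing push = (9 + 4·14 + 19)/6 = 84/6 = 14
te_Ticketing = (7 + 4·12 + 17)/6 = 72/6 = 12
te_Staff briefing = (1 + 4·4 + 13)/6 = 30/6 = 5
te_Rehearsal = (12 + 4·13 + 26)/6 = 90/6 = 15
te_Signage = (9 + 4·12 + 15)/6 = 72/6 = 12

Forward pass:
ES_Permits = 0; EF_Permits = 15
ES_Catering order = 15; EF_Catering order = 15+4 = 19
ES_AV setup = 15; EF_AV setup = 15+8 = 23
ES_Stage build = max(EF_Permits=15, EF_AV setup=23) = 23; EF_Stage build = 23+6 = 29
ES_Marketing push = 23; EF_Marketing push = 23+14 = 37
ES_Ticketing = 15; EF_Ticketing = 15+12 = 27
ES_Staff briefing = max(EF_Permits=15, EF_Stage build=29) = 29; EF_Staff briefing = 29+5 = 34
ES_Rehearsal = 37; EF_Rehearsal = 37+15 = 52
ES_Signage = max(EF_Catering order=19, EF_Stage build=29, EF_Ticketing=27, EF_Staff briefing=34, EF_Rehearsal=52) = 52; EF_Signage = 52+12 = 64
Expected project duration μ = 64 weeks. Critical path: Permits → AV setup → Marketing push → Rehearsal → Signage.

Backward pass:
LF_Signage = 64; LS_Signage = 64−12 = 52
LF_Rehearsal = LS_Signage = 52; LS_Rehearsal = 52−15 = 37
LF_Staff briefing = LS_Signage = 52; LS_Staff briefing = 52−5 = 47
LF_Ticketing = LS_Signage = 52; LS_Ticketing = 52−12 = 40
LF_Marketing push = LS_Rehearsal = 37; LS_Marketing push = 37−14 = 23
LF_Stage build = min(LS_Staff briefing=47, LS_Signage=52) = 47; LS_Stage build = 47−6 = 41
LF_AV setup = min(LS_Stage build=41, LS_Marketing push=23) = 23; LS_AV setup = 23−8 = 15
LF_Catering order = LS_Signage = 52; LS_Catering order = 52−4 = 48
LF_Permits = min(LS_Catering order=48, LS_AV setup=15, LS_Stage build=41, LS_Ticketing=40, LS_Staff briefing=47) = 15; LS_Permits = 15−15 = 0
Slack_Ticketing = LS_Ticketing − ES_Ticketing = 40 − 15 = 25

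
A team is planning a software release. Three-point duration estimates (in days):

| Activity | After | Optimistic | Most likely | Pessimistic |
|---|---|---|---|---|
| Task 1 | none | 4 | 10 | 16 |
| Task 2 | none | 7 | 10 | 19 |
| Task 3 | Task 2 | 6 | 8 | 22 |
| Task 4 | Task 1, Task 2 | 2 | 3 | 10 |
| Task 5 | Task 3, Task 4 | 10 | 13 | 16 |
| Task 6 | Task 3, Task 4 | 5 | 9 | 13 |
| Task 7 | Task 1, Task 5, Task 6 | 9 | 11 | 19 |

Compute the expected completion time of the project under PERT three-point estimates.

46 days

te_Task 1 = (4 + 4·10 + 16)/6 = 60/6 = 10
te_Task 2 = (7 + 4·10 + 19)/6 = 66/6 = 11
te_Task 3 = (6 + 4·8 + 22)/6 = 60/6 = 10
te_Task 4 = (2 + 4·3 + 10)/6 = 24/6 = 4
te_Task 5 = (10 + 4·13 + 16)/6 = 78/6 = 13
te_Task 6 = (5 + 4·9 + 13)/6 = 54/6 = 9
te_Task 7 = (9 + 4·11 + 19)/6 = 72/6 = 12

Forward pass:
ES_Task 1 = 0; EF_Task 1 = 10
ES_Task 2 = 0; EF_Task 2 = 11
ES_Task 3 = 11; EF_Task 3 = 11+10 = 21
ES_Task 4 = max(EF_Task 1=10, EF_Task 2=11) = 11; EF_Task 4 = 11+4 = 15
ES_Task 5 = max(EF_Task 3=21, EF_Task 4=15) = 21; EF_Task 5 = 21+13 = 34
ES_Task 6 = max(EF_Task 3=21, EF_Task 4=15) = 21; EF_Task 6 = 21+9 = 30
ES_Task 7 = max(EF_Task 1=10, EF_Task 5=34, EF_Task 6=30) = 34; EF_Task 7 = 34+12 = 46
Expected project duration μ = 46 days. Critical path: Task 2 → Task 3 → Task 5 → Task 7.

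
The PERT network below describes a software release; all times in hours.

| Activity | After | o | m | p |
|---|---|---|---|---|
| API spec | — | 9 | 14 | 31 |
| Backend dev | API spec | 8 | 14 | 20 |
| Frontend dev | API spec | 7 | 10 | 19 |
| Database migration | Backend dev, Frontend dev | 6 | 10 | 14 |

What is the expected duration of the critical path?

te_API spec = (9 + 4·14 + 31)/6 = 96/6 = 16
te_Backend dev = (8 + 4·14 + 20)/6 = 84/6 = 14
te_Frontend dev = (7 + 4·10 + 19)/6 = 66/6 = 11
te_Database migration = (6 + 4·10 + 14)/6 = 60/6 = 10

Forward pass:
ES_API spec = 0; EF_API spec = 16
ES_Backend dev = 16; EF_Backend dev = 16+14 = 30
ES_Frontend dev = 16; EF_Frontend dev = 16+11 = 27
ES_Database migration = max(EF_Backend dev=30, EF_Frontend dev=27) = 30; EF_Database migration = 30+10 = 40
Expected project duration μ = 40 hours. Critical path: API spec → Backend dev → Database migration.

40 hours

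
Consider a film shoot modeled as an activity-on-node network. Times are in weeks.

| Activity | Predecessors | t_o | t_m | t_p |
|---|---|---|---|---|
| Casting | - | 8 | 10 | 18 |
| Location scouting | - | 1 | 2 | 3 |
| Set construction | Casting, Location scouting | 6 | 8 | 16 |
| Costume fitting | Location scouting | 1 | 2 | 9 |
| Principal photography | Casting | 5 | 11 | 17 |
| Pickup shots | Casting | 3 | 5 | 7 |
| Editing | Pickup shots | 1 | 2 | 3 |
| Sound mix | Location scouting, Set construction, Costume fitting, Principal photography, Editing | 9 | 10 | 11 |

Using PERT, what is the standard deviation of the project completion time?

2.62 weeks

te_Casting = (8 + 4·10 + 18)/6 = 66/6 = 11; σ²_Casting = ((18−8)/6)² = 2.778
te_Location scouting = (1 + 4·2 + 3)/6 = 12/6 = 2; σ²_Location scouting = ((3−1)/6)² = 0.111
te_Set construction = (6 + 4·8 + 16)/6 = 54/6 = 9; σ²_Set construction = ((16−6)/6)² = 2.778
te_Costume fitting = (1 + 4·2 + 9)/6 = 18/6 = 3; σ²_Costume fitting = ((9−1)/6)² = 1.778
te_Principal photography = (5 + 4·11 + 17)/6 = 66/6 = 11; σ²_Principal photography = ((17−5)/6)² = 4.000
te_Pickup shots = (3 + 4·5 + 7)/6 = 30/6 = 5; σ²_Pickup shots = ((7−3)/6)² = 0.444
te_Editing = (1 + 4·2 + 3)/6 = 12/6 = 2; σ²_Editing = ((3−1)/6)² = 0.111
te_Sound mix = (9 + 4·10 + 11)/6 = 60/6 = 10; σ²_Sound mix = ((11−9)/6)² = 0.111

Forward pass:
ES_Casting = 0; EF_Casting = 11
ES_Location scouting = 0; EF_Location scouting = 2
ES_Set construction = max(EF_Casting=11, EF_Location scouting=2) = 11; EF_Set construction = 11+9 = 20
ES_Costume fitting = 2; EF_Costume fitting = 2+3 = 5
ES_Principal photography = 11; EF_Principal photography = 11+11 = 22
ES_Pickup shots = 11; EF_Pickup shots = 11+5 = 16
ES_Editing = 16; EF_Editing = 16+2 = 18
ES_Sound mix = max(EF_Location scouting=2, EF_Set construction=20, EF_Costume fitting=5, EF_Principal photography=22, EF_Editing=18) = 22; EF_Sound mix = 22+10 = 32
Expected project duration μ = 32 weeks. Critical path: Casting → Principal photography → Sound mix.

Variance along critical path = 2.778 + 4.000 + 0.111 = 6.889
σ = √6.889 = 2.625 weeks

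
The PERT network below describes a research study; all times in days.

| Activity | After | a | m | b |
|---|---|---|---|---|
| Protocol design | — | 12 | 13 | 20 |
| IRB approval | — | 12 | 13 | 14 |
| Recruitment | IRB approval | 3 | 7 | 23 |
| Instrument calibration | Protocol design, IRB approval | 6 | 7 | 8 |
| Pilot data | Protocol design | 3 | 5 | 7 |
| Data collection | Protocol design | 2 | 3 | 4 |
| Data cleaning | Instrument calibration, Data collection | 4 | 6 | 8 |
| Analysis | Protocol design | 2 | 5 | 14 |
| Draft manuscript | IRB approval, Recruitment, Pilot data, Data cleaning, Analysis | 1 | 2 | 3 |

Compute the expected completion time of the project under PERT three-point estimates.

29 days

te_Protocol design = (12 + 4·13 + 20)/6 = 84/6 = 14
te_IRB approval = (12 + 4·13 + 14)/6 = 78/6 = 13
te_Recruitment = (3 + 4·7 + 23)/6 = 54/6 = 9
te_Instrument calibration = (6 + 4·7 + 8)/6 = 42/6 = 7
te_Pilot data = (3 + 4·5 + 7)/6 = 30/6 = 5
te_Data collection = (2 + 4·3 + 4)/6 = 18/6 = 3
te_Data cleaning = (4 + 4·6 + 8)/6 = 36/6 = 6
te_Analysis = (2 + 4·5 + 14)/6 = 36/6 = 6
te_Draft manuscript = (1 + 4·2 + 3)/6 = 12/6 = 2

Forward pass:
ES_Protocol design = 0; EF_Protocol design = 14
ES_IRB approval = 0; EF_IRB approval = 13
ES_Recruitment = 13; EF_Recruitment = 13+9 = 22
ES_Instrument calibration = max(EF_Protocol design=14, EF_IRB approval=13) = 14; EF_Instrument calibration = 14+7 = 21
ES_Pilot data = 14; EF_Pilot data = 14+5 = 19
ES_Data collection = 14; EF_Data collection = 14+3 = 17
ES_Data cleaning = max(EF_Instrument calibration=21, EF_Data collection=17) = 21; EF_Data cleaning = 21+6 = 27
ES_Analysis = 14; EF_Analysis = 14+6 = 20
ES_Draft manuscript = max(EF_IRB approval=13, EF_Recruitment=22, EF_Pilot data=19, EF_Data cleaning=27, EF_Analysis=20) = 27; EF_Draft manuscript = 27+2 = 29
Expected project duration μ = 29 days. Critical path: Protocol design → Instrument calibration → Data cleaning → Draft manuscript.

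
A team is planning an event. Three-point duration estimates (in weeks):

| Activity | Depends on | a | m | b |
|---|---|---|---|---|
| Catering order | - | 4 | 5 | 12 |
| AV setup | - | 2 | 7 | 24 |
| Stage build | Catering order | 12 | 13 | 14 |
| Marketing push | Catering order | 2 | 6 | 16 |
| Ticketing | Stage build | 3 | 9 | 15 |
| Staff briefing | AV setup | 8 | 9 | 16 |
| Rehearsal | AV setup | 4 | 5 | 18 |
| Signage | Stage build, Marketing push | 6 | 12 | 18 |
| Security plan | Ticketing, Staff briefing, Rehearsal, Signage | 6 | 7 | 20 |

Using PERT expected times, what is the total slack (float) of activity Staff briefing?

12 weeks

te_Catering order = (4 + 4·5 + 12)/6 = 36/6 = 6
te_AV setup = (2 + 4·7 + 24)/6 = 54/6 = 9
te_Stage build = (12 + 4·13 + 14)/6 = 78/6 = 13
te_Marketing push = (2 + 4·6 + 16)/6 = 42/6 = 7
te_Ticketing = (3 + 4·9 + 15)/6 = 54/6 = 9
te_Staff briefing = (8 + 4·9 + 16)/6 = 60/6 = 10
te_Rehearsal = (4 + 4·5 + 18)/6 = 42/6 = 7
te_Signage = (6 + 4·12 + 18)/6 = 72/6 = 12
te_Security plan = (6 + 4·7 + 20)/6 = 54/6 = 9

Forward pass:
ES_Catering order = 0; EF_Catering order = 6
ES_AV setup = 0; EF_AV setup = 9
ES_Stage build = 6; EF_Stage build = 6+13 = 19
ES_Marketing push = 6; EF_Marketing push = 6+7 = 13
ES_Ticketing = 19; EF_Ticketing = 19+9 = 28
ES_Staff briefing = 9; EF_Staff briefing = 9+10 = 19
ES_Rehearsal = 9; EF_Rehearsal = 9+7 = 16
ES_Signage = max(EF_Stage build=19, EF_Marketing push=13) = 19; EF_Signage = 19+12 = 31
ES_Security plan = max(EF_Ticketing=28, EF_Staff briefing=19, EF_Rehearsal=16, EF_Signage=31) = 31; EF_Security plan = 31+9 = 40
Expected project duration μ = 40 weeks. Critical path: Catering order → Stage build → Signage → Security plan.

Backward pass:
LF_Security plan = 40; LS_Security plan = 40−9 = 31
LF_Signage = LS_Security plan = 31; LS_Signage = 31−12 = 19
LF_Rehearsal = LS_Security plan = 31; LS_Rehearsal = 31−7 = 24
LF_Staff briefing = LS_Security plan = 31; LS_Staff briefing = 31−10 = 21
LF_Ticketing = LS_Security plan = 31; LS_Ticketing = 31−9 = 22
LF_Marketing push = LS_Signage = 19; LS_Marketing push = 19−7 = 12
LF_Stage build = min(LS_Ticketing=22, LS_Signage=19) = 19; LS_Stage build = 19−13 = 6
LF_AV setup = min(LS_Staff briefing=21, LS_Rehearsal=24) = 21; LS_AV setup = 21−9 = 12
LF_Catering order = min(LS_Stage build=6, LS_Marketing push=12) = 6; LS_Catering order = 6−6 = 0
Slack_Staff briefing = LS_Staff briefing − ES_Staff briefing = 21 − 9 = 12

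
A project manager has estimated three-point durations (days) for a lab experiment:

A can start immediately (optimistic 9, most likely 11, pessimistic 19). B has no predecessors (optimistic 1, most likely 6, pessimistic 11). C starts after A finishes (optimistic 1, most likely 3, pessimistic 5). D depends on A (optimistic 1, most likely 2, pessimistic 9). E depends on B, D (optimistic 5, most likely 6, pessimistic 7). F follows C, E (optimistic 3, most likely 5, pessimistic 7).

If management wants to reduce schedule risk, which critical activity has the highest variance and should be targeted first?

A

te_A = (9 + 4·11 + 19)/6 = 72/6 = 12; σ²_A = ((19−9)/6)² = 2.778
te_B = (1 + 4·6 + 11)/6 = 36/6 = 6; σ²_B = ((11−1)/6)² = 2.778
te_C = (1 + 4·3 + 5)/6 = 18/6 = 3; σ²_C = ((5−1)/6)² = 0.444
te_D = (1 + 4·2 + 9)/6 = 18/6 = 3; σ²_D = ((9−1)/6)² = 1.778
te_E = (5 + 4·6 + 7)/6 = 36/6 = 6; σ²_E = ((7−5)/6)² = 0.111
te_F = (3 + 4·5 + 7)/6 = 30/6 = 5; σ²_F = ((7−3)/6)² = 0.444

Forward pass:
ES_A = 0; EF_A = 12
ES_B = 0; EF_B = 6
ES_C = 12; EF_C = 12+3 = 15
ES_D = 12; EF_D = 12+3 = 15
ES_E = max(EF_B=6, EF_D=15) = 15; EF_E = 15+6 = 21
ES_F = max(EF_C=15, EF_E=21) = 21; EF_F = 21+5 = 26
Expected project duration μ = 26 days. Critical path: A → D → E → F.

Variances on critical path: σ²_A=2.778, σ²_D=1.778, σ²_E=0.111, σ²_F=0.444.
Largest is σ²_A = 2.778.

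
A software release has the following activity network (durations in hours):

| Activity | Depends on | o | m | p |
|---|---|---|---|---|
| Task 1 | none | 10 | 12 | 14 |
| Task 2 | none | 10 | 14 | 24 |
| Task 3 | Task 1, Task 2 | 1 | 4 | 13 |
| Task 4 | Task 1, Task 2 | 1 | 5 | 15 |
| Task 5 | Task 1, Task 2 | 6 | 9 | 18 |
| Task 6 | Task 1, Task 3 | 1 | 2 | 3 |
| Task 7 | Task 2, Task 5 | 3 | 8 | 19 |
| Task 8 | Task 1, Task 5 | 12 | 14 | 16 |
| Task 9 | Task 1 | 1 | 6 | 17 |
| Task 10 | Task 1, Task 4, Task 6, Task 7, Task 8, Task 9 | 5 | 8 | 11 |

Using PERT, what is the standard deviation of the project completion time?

te_Task 1 = (10 + 4·12 + 14)/6 = 72/6 = 12; σ²_Task 1 = ((14−10)/6)² = 0.444
te_Task 2 = (10 + 4·14 + 24)/6 = 90/6 = 15; σ²_Task 2 = ((24−10)/6)² = 5.444
te_Task 3 = (1 + 4·4 + 13)/6 = 30/6 = 5; σ²_Task 3 = ((13−1)/6)² = 4.000
te_Task 4 = (1 + 4·5 + 15)/6 = 36/6 = 6; σ²_Task 4 = ((15−1)/6)² = 5.444
te_Task 5 = (6 + 4·9 + 18)/6 = 60/6 = 10; σ²_Task 5 = ((18−6)/6)² = 4.000
te_Task 6 = (1 + 4·2 + 3)/6 = 12/6 = 2; σ²_Task 6 = ((3−1)/6)² = 0.111
te_Task 7 = (3 + 4·8 + 19)/6 = 54/6 = 9; σ²_Task 7 = ((19−3)/6)² = 7.111
te_Task 8 = (12 + 4·14 + 16)/6 = 84/6 = 14; σ²_Task 8 = ((16−12)/6)² = 0.444
te_Task 9 = (1 + 4·6 + 17)/6 = 42/6 = 7; σ²_Task 9 = ((17−1)/6)² = 7.111
te_Task 10 = (5 + 4·8 + 11)/6 = 48/6 = 8; σ²_Task 10 = ((11−5)/6)² = 1.000

Forward pass:
ES_Task 1 = 0; EF_Task 1 = 12
ES_Task 2 = 0; EF_Task 2 = 15
ES_Task 3 = max(EF_Task 1=12, EF_Task 2=15) = 15; EF_Task 3 = 15+5 = 20
ES_Task 4 = max(EF_Task 1=12, EF_Task 2=15) = 15; EF_Task 4 = 15+6 = 21
ES_Task 5 = max(EF_Task 1=12, EF_Task 2=15) = 15; EF_Task 5 = 15+10 = 25
ES_Task 6 = max(EF_Task 1=12, EF_Task 3=20) = 20; EF_Task 6 = 20+2 = 22
ES_Task 7 = max(EF_Task 2=15, EF_Task 5=25) = 25; EF_Task 7 = 25+9 = 34
ES_Task 8 = max(EF_Task 1=12, EF_Task 5=25) = 25; EF_Task 8 = 25+14 = 39
ES_Task 9 = 12; EF_Task 9 = 12+7 = 19
ES_Task 10 = max(EF_Task 1=12, EF_Task 4=21, EF_Task 6=22, EF_Task 7=34, EF_Task 8=39, EF_Task 9=19) = 39; EF_Task 10 = 39+8 = 47
Expected project duration μ = 47 hours. Critical path: Task 2 → Task 5 → Task 8 → Task 10.

Variance along critical path = 5.444 + 4.000 + 0.444 + 1.000 = 10.889
σ = √10.889 = 3.300 hours

3.30 hours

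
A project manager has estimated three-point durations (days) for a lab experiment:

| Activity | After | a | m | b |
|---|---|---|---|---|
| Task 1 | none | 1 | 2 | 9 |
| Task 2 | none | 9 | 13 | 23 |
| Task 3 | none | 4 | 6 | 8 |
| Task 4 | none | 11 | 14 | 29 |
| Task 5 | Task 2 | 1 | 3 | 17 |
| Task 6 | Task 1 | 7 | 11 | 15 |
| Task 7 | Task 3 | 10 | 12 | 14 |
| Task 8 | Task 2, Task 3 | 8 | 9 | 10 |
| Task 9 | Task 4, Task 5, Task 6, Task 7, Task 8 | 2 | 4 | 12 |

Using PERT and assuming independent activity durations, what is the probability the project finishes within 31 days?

te_Task 1 = (1 + 4·2 + 9)/6 = 18/6 = 3; σ²_Task 1 = ((9−1)/6)² = 1.778
te_Task 2 = (9 + 4·13 + 23)/6 = 84/6 = 14; σ²_Task 2 = ((23−9)/6)² = 5.444
te_Task 3 = (4 + 4·6 + 8)/6 = 36/6 = 6; σ²_Task 3 = ((8−4)/6)² = 0.444
te_Task 4 = (11 + 4·14 + 29)/6 = 96/6 = 16; σ²_Task 4 = ((29−11)/6)² = 9.000
te_Task 5 = (1 + 4·3 + 17)/6 = 30/6 = 5; σ²_Task 5 = ((17−1)/6)² = 7.111
te_Task 6 = (7 + 4·11 + 15)/6 = 66/6 = 11; σ²_Task 6 = ((15−7)/6)² = 1.778
te_Task 7 = (10 + 4·12 + 14)/6 = 72/6 = 12; σ²_Task 7 = ((14−10)/6)² = 0.444
te_Task 8 = (8 + 4·9 + 10)/6 = 54/6 = 9; σ²_Task 8 = ((10−8)/6)² = 0.111
te_Task 9 = (2 + 4·4 + 12)/6 = 30/6 = 5; σ²_Task 9 = ((12−2)/6)² = 2.778

Forward pass:
ES_Task 1 = 0; EF_Task 1 = 3
ES_Task 2 = 0; EF_Task 2 = 14
ES_Task 3 = 0; EF_Task 3 = 6
ES_Task 4 = 0; EF_Task 4 = 16
ES_Task 5 = 14; EF_Task 5 = 14+5 = 19
ES_Task 6 = 3; EF_Task 6 = 3+11 = 14
ES_Task 7 = 6; EF_Task 7 = 6+12 = 18
ES_Task 8 = max(EF_Task 2=14, EF_Task 3=6) = 14; EF_Task 8 = 14+9 = 23
ES_Task 9 = max(EF_Task 4=16, EF_Task 5=19, EF_Task 6=14, EF_Task 7=18, EF_Task 8=23) = 23; EF_Task 9 = 23+5 = 28
Expected project duration μ = 28 days. Critical path: Task 2 → Task 8 → Task 9.

Variance along critical path = 5.444 + 0.111 + 2.778 = 8.333; σ = √8.333 = 2.887 days.
Z = (31 − 28) / 2.887 = 1.039
P(T ≤ 31) = Φ(1.039) ≈ 0.851

0.851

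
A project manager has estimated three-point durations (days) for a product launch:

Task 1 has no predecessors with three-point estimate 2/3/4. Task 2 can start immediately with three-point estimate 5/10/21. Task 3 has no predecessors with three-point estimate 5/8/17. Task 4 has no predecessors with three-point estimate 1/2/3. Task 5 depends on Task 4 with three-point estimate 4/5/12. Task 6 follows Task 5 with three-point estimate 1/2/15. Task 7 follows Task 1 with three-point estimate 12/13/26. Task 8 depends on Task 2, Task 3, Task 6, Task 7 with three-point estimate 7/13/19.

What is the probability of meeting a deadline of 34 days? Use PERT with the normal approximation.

te_Task 1 = (2 + 4·3 + 4)/6 = 18/6 = 3; σ²_Task 1 = ((4−2)/6)² = 0.111
te_Task 2 = (5 + 4·10 + 21)/6 = 66/6 = 11; σ²_Task 2 = ((21−5)/6)² = 7.111
te_Task 3 = (5 + 4·8 + 17)/6 = 54/6 = 9; σ²_Task 3 = ((17−5)/6)² = 4.000
te_Task 4 = (1 + 4·2 + 3)/6 = 12/6 = 2; σ²_Task 4 = ((3−1)/6)² = 0.111
te_Task 5 = (4 + 4·5 + 12)/6 = 36/6 = 6; σ²_Task 5 = ((12−4)/6)² = 1.778
te_Task 6 = (1 + 4·2 + 15)/6 = 24/6 = 4; σ²_Task 6 = ((15−1)/6)² = 5.444
te_Task 7 = (12 + 4·13 + 26)/6 = 90/6 = 15; σ²_Task 7 = ((26−12)/6)² = 5.444
te_Task 8 = (7 + 4·13 + 19)/6 = 78/6 = 13; σ²_Task 8 = ((19−7)/6)² = 4.000

Forward pass:
ES_Task 1 = 0; EF_Task 1 = 3
ES_Task 2 = 0; EF_Task 2 = 11
ES_Task 3 = 0; EF_Task 3 = 9
ES_Task 4 = 0; EF_Task 4 = 2
ES_Task 5 = 2; EF_Task 5 = 2+6 = 8
ES_Task 6 = 8; EF_Task 6 = 8+4 = 12
ES_Task 7 = 3; EF_Task 7 = 3+15 = 18
ES_Task 8 = max(EF_Task 2=11, EF_Task 3=9, EF_Task 6=12, EF_Task 7=18) = 18; EF_Task 8 = 18+13 = 31
Expected project duration μ = 31 days. Critical path: Task 1 → Task 7 → Task 8.

Variance along critical path = 0.111 + 5.444 + 4.000 = 9.556; σ = √9.556 = 3.091 days.
Z = (34 − 31) / 3.091 = 0.970
P(T ≤ 34) = Φ(0.970) ≈ 0.834

0.834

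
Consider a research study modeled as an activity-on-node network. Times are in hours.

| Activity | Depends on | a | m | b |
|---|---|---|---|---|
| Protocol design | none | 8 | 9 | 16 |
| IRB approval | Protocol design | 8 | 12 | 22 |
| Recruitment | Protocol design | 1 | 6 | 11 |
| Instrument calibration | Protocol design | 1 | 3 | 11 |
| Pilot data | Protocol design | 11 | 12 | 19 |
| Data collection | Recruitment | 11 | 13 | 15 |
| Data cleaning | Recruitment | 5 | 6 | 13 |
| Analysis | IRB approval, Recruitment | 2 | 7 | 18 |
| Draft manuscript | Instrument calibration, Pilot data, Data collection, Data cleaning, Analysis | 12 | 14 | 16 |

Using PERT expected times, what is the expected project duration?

45 hours

te_Protocol design = (8 + 4·9 + 16)/6 = 60/6 = 10
te_IRB approval = (8 + 4·12 + 22)/6 = 78/6 = 13
te_Recruitment = (1 + 4·6 + 11)/6 = 36/6 = 6
te_Instrument calibration = (1 + 4·3 + 11)/6 = 24/6 = 4
te_Pilot data = (11 + 4·12 + 19)/6 = 78/6 = 13
te_Data collection = (11 + 4·13 + 15)/6 = 78/6 = 13
te_Data cleaning = (5 + 4·6 + 13)/6 = 42/6 = 7
te_Analysis = (2 + 4·7 + 18)/6 = 48/6 = 8
te_Draft manuscript = (12 + 4·14 + 16)/6 = 84/6 = 14

Forward pass:
ES_Protocol design = 0; EF_Protocol design = 10
ES_IRB approval = 10; EF_IRB approval = 10+13 = 23
ES_Recruitment = 10; EF_Recruitment = 10+6 = 16
ES_Instrument calibration = 10; EF_Instrument calibration = 10+4 = 14
ES_Pilot data = 10; EF_Pilot data = 10+13 = 23
ES_Data collection = 16; EF_Data collection = 16+13 = 29
ES_Data cleaning = 16; EF_Data cleaning = 16+7 = 23
ES_Analysis = max(EF_IRB approval=23, EF_Recruitment=16) = 23; EF_Analysis = 23+8 = 31
ES_Draft manuscript = max(EF_Instrument calibration=14, EF_Pilot data=23, EF_Data collection=29, EF_Data cleaning=23, EF_Analysis=31) = 31; EF_Draft manuscript = 31+14 = 45
Expected project duration μ = 45 hours. Critical path: Protocol design → IRB approval → Analysis → Draft manuscript.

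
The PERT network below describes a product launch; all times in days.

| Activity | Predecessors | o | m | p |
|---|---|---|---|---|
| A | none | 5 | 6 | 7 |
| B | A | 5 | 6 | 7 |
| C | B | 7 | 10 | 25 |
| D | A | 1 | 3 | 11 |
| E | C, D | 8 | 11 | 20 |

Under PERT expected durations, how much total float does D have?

14 days

te_A = (5 + 4·6 + 7)/6 = 36/6 = 6
te_B = (5 + 4·6 + 7)/6 = 36/6 = 6
te_C = (7 + 4·10 + 25)/6 = 72/6 = 12
te_D = (1 + 4·3 + 11)/6 = 24/6 = 4
te_E = (8 + 4·11 + 20)/6 = 72/6 = 12

Forward pass:
ES_A = 0; EF_A = 6
ES_B = 6; EF_B = 6+6 = 12
ES_C = 12; EF_C = 12+12 = 24
ES_D = 6; EF_D = 6+4 = 10
ES_E = max(EF_C=24, EF_D=10) = 24; EF_E = 24+12 = 36
Expected project duration μ = 36 days. Critical path: A → B → C → E.

Backward pass:
LF_E = 36; LS_E = 36−12 = 24
LF_D = LS_E = 24; LS_D = 24−4 = 20
LF_C = LS_E = 24; LS_C = 24−12 = 12
LF_B = LS_C = 12; LS_B = 12−6 = 6
LF_A = min(LS_B=6, LS_D=20) = 6; LS_A = 6−6 = 0
Slack_D = LS_D − ES_D = 20 − 6 = 14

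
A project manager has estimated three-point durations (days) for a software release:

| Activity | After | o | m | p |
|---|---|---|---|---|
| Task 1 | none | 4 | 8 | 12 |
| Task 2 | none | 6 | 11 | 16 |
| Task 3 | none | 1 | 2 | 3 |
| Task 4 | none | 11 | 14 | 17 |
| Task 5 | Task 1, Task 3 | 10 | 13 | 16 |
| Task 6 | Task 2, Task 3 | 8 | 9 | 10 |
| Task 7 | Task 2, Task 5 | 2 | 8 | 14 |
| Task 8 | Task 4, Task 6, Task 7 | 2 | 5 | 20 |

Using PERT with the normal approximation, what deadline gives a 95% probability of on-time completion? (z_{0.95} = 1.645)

42.5 days

te_Task 1 = (4 + 4·8 + 12)/6 = 48/6 = 8; σ²_Task 1 = ((12−4)/6)² = 1.778
te_Task 2 = (6 + 4·11 + 16)/6 = 66/6 = 11; σ²_Task 2 = ((16−6)/6)² = 2.778
te_Task 3 = (1 + 4·2 + 3)/6 = 12/6 = 2; σ²_Task 3 = ((3−1)/6)² = 0.111
te_Task 4 = (11 + 4·14 + 17)/6 = 84/6 = 14; σ²_Task 4 = ((17−11)/6)² = 1.000
te_Task 5 = (10 + 4·13 + 16)/6 = 78/6 = 13; σ²_Task 5 = ((16−10)/6)² = 1.000
te_Task 6 = (8 + 4·9 + 10)/6 = 54/6 = 9; σ²_Task 6 = ((10−8)/6)² = 0.111
te_Task 7 = (2 + 4·8 + 14)/6 = 48/6 = 8; σ²_Task 7 = ((14−2)/6)² = 4.000
te_Task 8 = (2 + 4·5 + 20)/6 = 42/6 = 7; σ²_Task 8 = ((20−2)/6)² = 9.000

Forward pass:
ES_Task 1 = 0; EF_Task 1 = 8
ES_Task 2 = 0; EF_Task 2 = 11
ES_Task 3 = 0; EF_Task 3 = 2
ES_Task 4 = 0; EF_Task 4 = 14
ES_Task 5 = max(EF_Task 1=8, EF_Task 3=2) = 8; EF_Task 5 = 8+13 = 21
ES_Task 6 = max(EF_Task 2=11, EF_Task 3=2) = 11; EF_Task 6 = 11+9 = 20
ES_Task 7 = max(EF_Task 2=11, EF_Task 5=21) = 21; EF_Task 7 = 21+8 = 29
ES_Task 8 = max(EF_Task 4=14, EF_Task 6=20, EF_Task 7=29) = 29; EF_Task 8 = 29+7 = 36
Expected project duration μ = 36 days. Critical path: Task 1 → Task 5 → Task 7 → Task 8.

Variance along critical path = 1.778 + 1.000 + 4.000 + 9.000 = 15.778; σ = 3.972 days.
D = μ + z·σ = 36 + 1.645·3.972 = 42.5 days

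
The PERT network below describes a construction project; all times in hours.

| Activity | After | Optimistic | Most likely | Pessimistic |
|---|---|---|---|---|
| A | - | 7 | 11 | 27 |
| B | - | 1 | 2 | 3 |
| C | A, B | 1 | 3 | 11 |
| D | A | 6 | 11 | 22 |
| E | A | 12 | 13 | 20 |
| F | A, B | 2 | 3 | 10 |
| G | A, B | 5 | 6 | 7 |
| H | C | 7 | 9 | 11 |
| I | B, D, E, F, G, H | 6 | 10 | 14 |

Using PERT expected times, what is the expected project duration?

te_A = (7 + 4·11 + 27)/6 = 78/6 = 13
te_B = (1 + 4·2 + 3)/6 = 12/6 = 2
te_C = (1 + 4·3 + 11)/6 = 24/6 = 4
te_D = (6 + 4·11 + 22)/6 = 72/6 = 12
te_E = (12 + 4·13 + 20)/6 = 84/6 = 14
te_F = (2 + 4·3 + 10)/6 = 24/6 = 4
te_G = (5 + 4·6 + 7)/6 = 36/6 = 6
te_H = (7 + 4·9 + 11)/6 = 54/6 = 9
te_I = (6 + 4·10 + 14)/6 = 60/6 = 10

Forward pass:
ES_A = 0; EF_A = 13
ES_B = 0; EF_B = 2
ES_C = max(EF_A=13, EF_B=2) = 13; EF_C = 13+4 = 17
ES_D = 13; EF_D = 13+12 = 25
ES_E = 13; EF_E = 13+14 = 27
ES_F = max(EF_A=13, EF_B=2) = 13; EF_F = 13+4 = 17
ES_G = max(EF_A=13, EF_B=2) = 13; EF_G = 13+6 = 19
ES_H = 17; EF_H = 17+9 = 26
ES_I = max(EF_B=2, EF_D=25, EF_E=27, EF_F=17, EF_G=19, EF_H=26) = 27; EF_I = 27+10 = 37
Expected project duration μ = 37 hours. Critical path: A → E → I.

37 hours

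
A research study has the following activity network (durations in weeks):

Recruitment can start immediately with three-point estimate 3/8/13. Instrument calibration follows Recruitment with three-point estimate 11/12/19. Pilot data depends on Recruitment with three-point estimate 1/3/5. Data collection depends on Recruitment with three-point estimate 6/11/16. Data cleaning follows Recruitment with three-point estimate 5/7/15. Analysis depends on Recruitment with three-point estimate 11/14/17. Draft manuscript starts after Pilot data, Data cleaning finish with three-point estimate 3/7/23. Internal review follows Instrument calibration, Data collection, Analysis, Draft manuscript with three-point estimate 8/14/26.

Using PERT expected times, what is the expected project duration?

40 weeks

te_Recruitment = (3 + 4·8 + 13)/6 = 48/6 = 8
te_Instrument calibration = (11 + 4·12 + 19)/6 = 78/6 = 13
te_Pilot data = (1 + 4·3 + 5)/6 = 18/6 = 3
te_Data collection = (6 + 4·11 + 16)/6 = 66/6 = 11
te_Data cleaning = (5 + 4·7 + 15)/6 = 48/6 = 8
te_Analysis = (11 + 4·14 + 17)/6 = 84/6 = 14
te_Draft manuscript = (3 + 4·7 + 23)/6 = 54/6 = 9
te_Internal review = (8 + 4·14 + 26)/6 = 90/6 = 15

Forward pass:
ES_Recruitment = 0; EF_Recruitment = 8
ES_Instrument calibration = 8; EF_Instrument calibration = 8+13 = 21
ES_Pilot data = 8; EF_Pilot data = 8+3 = 11
ES_Data collection = 8; EF_Data collection = 8+11 = 19
ES_Data cleaning = 8; EF_Data cleaning = 8+8 = 16
ES_Analysis = 8; EF_Analysis = 8+14 = 22
ES_Draft manuscript = max(EF_Pilot data=11, EF_Data cleaning=16) = 16; EF_Draft manuscript = 16+9 = 25
ES_Internal review = max(EF_Instrument calibration=21, EF_Data collection=19, EF_Analysis=22, EF_Draft manuscript=25) = 25; EF_Internal review = 25+15 = 40
Expected project duration μ = 40 weeks. Critical path: Recruitment → Data cleaning → Draft manuscript → Internal review.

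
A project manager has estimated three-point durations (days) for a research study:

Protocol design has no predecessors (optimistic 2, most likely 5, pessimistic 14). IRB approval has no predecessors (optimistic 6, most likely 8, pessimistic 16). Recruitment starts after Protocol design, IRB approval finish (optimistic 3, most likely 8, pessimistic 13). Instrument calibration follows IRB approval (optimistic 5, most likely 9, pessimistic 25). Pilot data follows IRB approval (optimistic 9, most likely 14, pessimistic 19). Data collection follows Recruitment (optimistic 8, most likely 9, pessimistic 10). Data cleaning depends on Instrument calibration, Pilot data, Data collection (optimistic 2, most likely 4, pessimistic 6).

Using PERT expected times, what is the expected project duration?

te_Protocol design = (2 + 4·5 + 14)/6 = 36/6 = 6
te_IRB approval = (6 + 4·8 + 16)/6 = 54/6 = 9
te_Recruitment = (3 + 4·8 + 13)/6 = 48/6 = 8
te_Instrument calibration = (5 + 4·9 + 25)/6 = 66/6 = 11
te_Pilot data = (9 + 4·14 + 19)/6 = 84/6 = 14
te_Data collection = (8 + 4·9 + 10)/6 = 54/6 = 9
te_Data cleaning = (2 + 4·4 + 6)/6 = 24/6 = 4

Forward pass:
ES_Protocol design = 0; EF_Protocol design = 6
ES_IRB approval = 0; EF_IRB approval = 9
ES_Recruitment = max(EF_Protocol design=6, EF_IRB approval=9) = 9; EF_Recruitment = 9+8 = 17
ES_Instrument calibration = 9; EF_Instrument calibration = 9+11 = 20
ES_Pilot data = 9; EF_Pilot data = 9+14 = 23
ES_Data collection = 17; EF_Data collection = 17+9 = 26
ES_Data cleaning = max(EF_Instrument calibration=20, EF_Pilot data=23, EF_Data collection=26) = 26; EF_Data cleaning = 26+4 = 30
Expected project duration μ = 30 days. Critical path: IRB approval → Recruitment → Data collection → Data cleaning.

30 days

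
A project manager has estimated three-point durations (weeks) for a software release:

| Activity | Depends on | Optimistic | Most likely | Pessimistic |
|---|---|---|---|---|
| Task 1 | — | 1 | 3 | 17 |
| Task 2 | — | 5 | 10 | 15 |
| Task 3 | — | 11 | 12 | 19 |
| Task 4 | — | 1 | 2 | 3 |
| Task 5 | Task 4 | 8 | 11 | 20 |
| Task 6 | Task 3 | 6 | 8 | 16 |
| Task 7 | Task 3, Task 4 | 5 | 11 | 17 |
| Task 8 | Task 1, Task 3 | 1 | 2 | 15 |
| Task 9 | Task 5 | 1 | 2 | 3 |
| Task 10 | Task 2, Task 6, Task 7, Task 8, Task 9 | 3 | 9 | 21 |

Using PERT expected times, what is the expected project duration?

te_Task 1 = (1 + 4·3 + 17)/6 = 30/6 = 5
te_Task 2 = (5 + 4·10 + 15)/6 = 60/6 = 10
te_Task 3 = (11 + 4·12 + 19)/6 = 78/6 = 13
te_Task 4 = (1 + 4·2 + 3)/6 = 12/6 = 2
te_Task 5 = (8 + 4·11 + 20)/6 = 72/6 = 12
te_Task 6 = (6 + 4·8 + 16)/6 = 54/6 = 9
te_Task 7 = (5 + 4·11 + 17)/6 = 66/6 = 11
te_Task 8 = (1 + 4·2 + 15)/6 = 24/6 = 4
te_Task 9 = (1 + 4·2 + 3)/6 = 12/6 = 2
te_Task 10 = (3 + 4·9 + 21)/6 = 60/6 = 10

Forward pass:
ES_Task 1 = 0; EF_Task 1 = 5
ES_Task 2 = 0; EF_Task 2 = 10
ES_Task 3 = 0; EF_Task 3 = 13
ES_Task 4 = 0; EF_Task 4 = 2
ES_Task 5 = 2; EF_Task 5 = 2+12 = 14
ES_Task 6 = 13; EF_Task 6 = 13+9 = 22
ES_Task 7 = max(EF_Task 3=13, EF_Task 4=2) = 13; EF_Task 7 = 13+11 = 24
ES_Task 8 = max(EF_Task 1=5, EF_Task 3=13) = 13; EF_Task 8 = 13+4 = 17
ES_Task 9 = 14; EF_Task 9 = 14+2 = 16
ES_Task 10 = max(EF_Task 2=10, EF_Task 6=22, EF_Task 7=24, EF_Task 8=17, EF_Task 9=16) = 24; EF_Task 10 = 24+10 = 34
Expected project duration μ = 34 weeks. Critical path: Task 3 → Task 7 → Task 10.

34 weeks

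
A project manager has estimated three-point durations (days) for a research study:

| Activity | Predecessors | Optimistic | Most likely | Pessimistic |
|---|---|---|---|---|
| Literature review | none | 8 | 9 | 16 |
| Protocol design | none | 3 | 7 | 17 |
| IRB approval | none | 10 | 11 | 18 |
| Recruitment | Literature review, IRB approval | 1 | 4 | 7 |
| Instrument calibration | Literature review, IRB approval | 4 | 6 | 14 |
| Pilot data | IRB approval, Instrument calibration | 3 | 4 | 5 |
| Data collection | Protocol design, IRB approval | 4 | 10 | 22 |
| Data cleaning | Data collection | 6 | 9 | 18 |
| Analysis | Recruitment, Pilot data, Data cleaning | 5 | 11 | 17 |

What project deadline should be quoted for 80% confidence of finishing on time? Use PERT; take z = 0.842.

47.6 days

te_Literature review = (8 + 4·9 + 16)/6 = 60/6 = 10; σ²_Literature review = ((16−8)/6)² = 1.778
te_Protocol design = (3 + 4·7 + 17)/6 = 48/6 = 8; σ²_Protocol design = ((17−3)/6)² = 5.444
te_IRB approval = (10 + 4·11 + 18)/6 = 72/6 = 12; σ²_IRB approval = ((18−10)/6)² = 1.778
te_Recruitment = (1 + 4·4 + 7)/6 = 24/6 = 4; σ²_Recruitment = ((7−1)/6)² = 1.000
te_Instrument calibration = (4 + 4·6 + 14)/6 = 42/6 = 7; σ²_Instrument calibration = ((14−4)/6)² = 2.778
te_Pilot data = (3 + 4·4 + 5)/6 = 24/6 = 4; σ²_Pilot data = ((5−3)/6)² = 0.111
te_Data collection = (4 + 4·10 + 22)/6 = 66/6 = 11; σ²_Data collection = ((22−4)/6)² = 9.000
te_Data cleaning = (6 + 4·9 + 18)/6 = 60/6 = 10; σ²_Data cleaning = ((18−6)/6)² = 4.000
te_Analysis = (5 + 4·11 + 17)/6 = 66/6 = 11; σ²_Analysis = ((17−5)/6)² = 4.000

Forward pass:
ES_Literature review = 0; EF_Literature review = 10
ES_Protocol design = 0; EF_Protocol design = 8
ES_IRB approval = 0; EF_IRB approval = 12
ES_Recruitment = max(EF_Literature review=10, EF_IRB approval=12) = 12; EF_Recruitment = 12+4 = 16
ES_Instrument calibration = max(EF_Literature review=10, EF_IRB approval=12) = 12; EF_Instrument calibration = 12+7 = 19
ES_Pilot data = max(EF_IRB approval=12, EF_Instrument calibration=19) = 19; EF_Pilot data = 19+4 = 23
ES_Data collection = max(EF_Protocol design=8, EF_IRB approval=12) = 12; EF_Data collection = 12+11 = 23
ES_Data cleaning = 23; EF_Data cleaning = 23+10 = 33
ES_Analysis = max(EF_Recruitment=16, EF_Pilot data=23, EF_Data cleaning=33) = 33; EF_Analysis = 33+11 = 44
Expected project duration μ = 44 days. Critical path: IRB approval → Data collection → Data cleaning → Analysis.

Variance along critical path = 1.778 + 9.000 + 4.000 + 4.000 = 18.778; σ = 4.333 days.
D = μ + z·σ = 44 + 0.842·4.333 = 47.6 days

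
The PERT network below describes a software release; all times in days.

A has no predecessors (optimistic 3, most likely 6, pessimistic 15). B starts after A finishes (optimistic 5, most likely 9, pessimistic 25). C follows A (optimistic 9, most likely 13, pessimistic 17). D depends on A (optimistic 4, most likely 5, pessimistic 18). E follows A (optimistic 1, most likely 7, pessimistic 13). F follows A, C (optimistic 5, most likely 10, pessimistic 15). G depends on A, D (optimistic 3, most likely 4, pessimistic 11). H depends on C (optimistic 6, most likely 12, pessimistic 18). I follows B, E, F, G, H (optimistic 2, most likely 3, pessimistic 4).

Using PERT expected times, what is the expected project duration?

te_A = (3 + 4·6 + 15)/6 = 42/6 = 7
te_B = (5 + 4·9 + 25)/6 = 66/6 = 11
te_C = (9 + 4·13 + 17)/6 = 78/6 = 13
te_D = (4 + 4·5 + 18)/6 = 42/6 = 7
te_E = (1 + 4·7 + 13)/6 = 42/6 = 7
te_F = (5 + 4·10 + 15)/6 = 60/6 = 10
te_G = (3 + 4·4 + 11)/6 = 30/6 = 5
te_H = (6 + 4·12 + 18)/6 = 72/6 = 12
te_I = (2 + 4·3 + 4)/6 = 18/6 = 3

Forward pass:
ES_A = 0; EF_A = 7
ES_B = 7; EF_B = 7+11 = 18
ES_C = 7; EF_C = 7+13 = 20
ES_D = 7; EF_D = 7+7 = 14
ES_E = 7; EF_E = 7+7 = 14
ES_F = max(EF_A=7, EF_C=20) = 20; EF_F = 20+10 = 30
ES_G = max(EF_A=7, EF_D=14) = 14; EF_G = 14+5 = 19
ES_H = 20; EF_H = 20+12 = 32
ES_I = max(EF_B=18, EF_E=14, EF_F=30, EF_G=19, EF_H=32) = 32; EF_I = 32+3 = 35
Expected project duration μ = 35 days. Critical path: A → C → H → I.

35 days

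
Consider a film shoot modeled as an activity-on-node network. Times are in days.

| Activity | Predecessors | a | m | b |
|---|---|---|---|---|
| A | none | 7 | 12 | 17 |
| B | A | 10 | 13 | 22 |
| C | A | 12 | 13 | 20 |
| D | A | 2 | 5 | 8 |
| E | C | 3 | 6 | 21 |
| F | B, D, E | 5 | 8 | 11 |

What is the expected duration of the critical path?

te_A = (7 + 4·12 + 17)/6 = 72/6 = 12
te_B = (10 + 4·13 + 22)/6 = 84/6 = 14
te_C = (12 + 4·13 + 20)/6 = 84/6 = 14
te_D = (2 + 4·5 + 8)/6 = 30/6 = 5
te_E = (3 + 4·6 + 21)/6 = 48/6 = 8
te_F = (5 + 4·8 + 11)/6 = 48/6 = 8

Forward pass:
ES_A = 0; EF_A = 12
ES_B = 12; EF_B = 12+14 = 26
ES_C = 12; EF_C = 12+14 = 26
ES_D = 12; EF_D = 12+5 = 17
ES_E = 26; EF_E = 26+8 = 34
ES_F = max(EF_B=26, EF_D=17, EF_E=34) = 34; EF_F = 34+8 = 42
Expected project duration μ = 42 days. Critical path: A → C → E → F.

42 days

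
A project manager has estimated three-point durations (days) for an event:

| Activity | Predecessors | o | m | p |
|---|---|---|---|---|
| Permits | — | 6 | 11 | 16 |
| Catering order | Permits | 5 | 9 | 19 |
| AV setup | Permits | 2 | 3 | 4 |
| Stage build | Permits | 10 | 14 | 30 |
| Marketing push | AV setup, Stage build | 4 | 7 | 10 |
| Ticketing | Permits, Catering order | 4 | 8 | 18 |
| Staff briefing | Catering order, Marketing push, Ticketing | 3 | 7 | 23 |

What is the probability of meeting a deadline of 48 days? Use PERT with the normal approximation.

0.837

te_Permits = (6 + 4·11 + 16)/6 = 66/6 = 11; σ²_Permits = ((16−6)/6)² = 2.778
te_Catering order = (5 + 4·9 + 19)/6 = 60/6 = 10; σ²_Catering order = ((19−5)/6)² = 5.444
te_AV setup = (2 + 4·3 + 4)/6 = 18/6 = 3; σ²_AV setup = ((4−2)/6)² = 0.111
te_Stage build = (10 + 4·14 + 30)/6 = 96/6 = 16; σ²_Stage build = ((30−10)/6)² = 11.111
te_Marketing push = (4 + 4·7 + 10)/6 = 42/6 = 7; σ²_Marketing push = ((10−4)/6)² = 1.000
te_Ticketing = (4 + 4·8 + 18)/6 = 54/6 = 9; σ²_Ticketing = ((18−4)/6)² = 5.444
te_Staff briefing = (3 + 4·7 + 23)/6 = 54/6 = 9; σ²_Staff briefing = ((23−3)/6)² = 11.111

Forward pass:
ES_Permits = 0; EF_Permits = 11
ES_Catering order = 11; EF_Catering order = 11+10 = 21
ES_AV setup = 11; EF_AV setup = 11+3 = 14
ES_Stage build = 11; EF_Stage build = 11+16 = 27
ES_Marketing push = max(EF_AV setup=14, EF_Stage build=27) = 27; EF_Marketing push = 27+7 = 34
ES_Ticketing = max(EF_Permits=11, EF_Catering order=21) = 21; EF_Ticketing = 21+9 = 30
ES_Staff briefing = max(EF_Catering order=21, EF_Marketing push=34, EF_Ticketing=30) = 34; EF_Staff briefing = 34+9 = 43
Expected project duration μ = 43 days. Critical path: Permits → Stage build → Marketing push → Staff briefing.

Variance along critical path = 2.778 + 11.111 + 1.000 + 11.111 = 26.000; σ = √26.000 = 5.099 days.
Z = (48 − 43) / 5.099 = 0.981
P(T ≤ 48) = Φ(0.981) ≈ 0.837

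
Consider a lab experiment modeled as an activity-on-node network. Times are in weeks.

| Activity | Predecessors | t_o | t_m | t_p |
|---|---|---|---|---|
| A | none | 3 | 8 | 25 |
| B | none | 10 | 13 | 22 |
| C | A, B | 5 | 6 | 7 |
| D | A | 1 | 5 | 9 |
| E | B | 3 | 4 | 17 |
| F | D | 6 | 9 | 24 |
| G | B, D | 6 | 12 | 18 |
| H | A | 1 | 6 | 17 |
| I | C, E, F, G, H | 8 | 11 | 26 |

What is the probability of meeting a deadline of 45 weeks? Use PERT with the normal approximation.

te_A = (3 + 4·8 + 25)/6 = 60/6 = 10; σ²_A = ((25−3)/6)² = 13.444
te_B = (10 + 4·13 + 22)/6 = 84/6 = 14; σ²_B = ((22−10)/6)² = 4.000
te_C = (5 + 4·6 + 7)/6 = 36/6 = 6; σ²_C = ((7−5)/6)² = 0.111
te_D = (1 + 4·5 + 9)/6 = 30/6 = 5; σ²_D = ((9−1)/6)² = 1.778
te_E = (3 + 4·4 + 17)/6 = 36/6 = 6; σ²_E = ((17−3)/6)² = 5.444
te_F = (6 + 4·9 + 24)/6 = 66/6 = 11; σ²_F = ((24−6)/6)² = 9.000
te_G = (6 + 4·12 + 18)/6 = 72/6 = 12; σ²_G = ((18−6)/6)² = 4.000
te_H = (1 + 4·6 + 17)/6 = 42/6 = 7; σ²_H = ((17−1)/6)² = 7.111
te_I = (8 + 4·11 + 26)/6 = 78/6 = 13; σ²_I = ((26−8)/6)² = 9.000

Forward pass:
ES_A = 0; EF_A = 10
ES_B = 0; EF_B = 14
ES_C = max(EF_A=10, EF_B=14) = 14; EF_C = 14+6 = 20
ES_D = 10; EF_D = 10+5 = 15
ES_E = 14; EF_E = 14+6 = 20
ES_F = 15; EF_F = 15+11 = 26
ES_G = max(EF_B=14, EF_D=15) = 15; EF_G = 15+12 = 27
ES_H = 10; EF_H = 10+7 = 17
ES_I = max(EF_C=20, EF_E=20, EF_F=26, EF_G=27, EF_H=17) = 27; EF_I = 27+13 = 40
Expected project duration μ = 40 weeks. Critical path: A → D → G → I.

Variance along critical path = 13.444 + 1.778 + 4.000 + 9.000 = 28.222; σ = √28.222 = 5.312 weeks.
Z = (45 − 40) / 5.312 = 0.941
P(T ≤ 45) = Φ(0.941) ≈ 0.827

0.827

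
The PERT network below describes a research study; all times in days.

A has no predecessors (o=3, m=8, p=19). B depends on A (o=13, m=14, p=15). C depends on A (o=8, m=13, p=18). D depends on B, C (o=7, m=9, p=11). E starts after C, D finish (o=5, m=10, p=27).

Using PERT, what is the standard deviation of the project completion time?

4.59 days

te_A = (3 + 4·8 + 19)/6 = 54/6 = 9; σ²_A = ((19−3)/6)² = 7.111
te_B = (13 + 4·14 + 15)/6 = 84/6 = 14; σ²_B = ((15−13)/6)² = 0.111
te_C = (8 + 4·13 + 18)/6 = 78/6 = 13; σ²_C = ((18−8)/6)² = 2.778
te_D = (7 + 4·9 + 11)/6 = 54/6 = 9; σ²_D = ((11−7)/6)² = 0.444
te_E = (5 + 4·10 + 27)/6 = 72/6 = 12; σ²_E = ((27−5)/6)² = 13.444

Forward pass:
ES_A = 0; EF_A = 9
ES_B = 9; EF_B = 9+14 = 23
ES_C = 9; EF_C = 9+13 = 22
ES_D = max(EF_B=23, EF_C=22) = 23; EF_D = 23+9 = 32
ES_E = max(EF_C=22, EF_D=32) = 32; EF_E = 32+12 = 44
Expected project duration μ = 44 days. Critical path: A → B → D → E.

Variance along critical path = 7.111 + 0.111 + 0.444 + 13.444 = 21.111
σ = √21.111 = 4.595 days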